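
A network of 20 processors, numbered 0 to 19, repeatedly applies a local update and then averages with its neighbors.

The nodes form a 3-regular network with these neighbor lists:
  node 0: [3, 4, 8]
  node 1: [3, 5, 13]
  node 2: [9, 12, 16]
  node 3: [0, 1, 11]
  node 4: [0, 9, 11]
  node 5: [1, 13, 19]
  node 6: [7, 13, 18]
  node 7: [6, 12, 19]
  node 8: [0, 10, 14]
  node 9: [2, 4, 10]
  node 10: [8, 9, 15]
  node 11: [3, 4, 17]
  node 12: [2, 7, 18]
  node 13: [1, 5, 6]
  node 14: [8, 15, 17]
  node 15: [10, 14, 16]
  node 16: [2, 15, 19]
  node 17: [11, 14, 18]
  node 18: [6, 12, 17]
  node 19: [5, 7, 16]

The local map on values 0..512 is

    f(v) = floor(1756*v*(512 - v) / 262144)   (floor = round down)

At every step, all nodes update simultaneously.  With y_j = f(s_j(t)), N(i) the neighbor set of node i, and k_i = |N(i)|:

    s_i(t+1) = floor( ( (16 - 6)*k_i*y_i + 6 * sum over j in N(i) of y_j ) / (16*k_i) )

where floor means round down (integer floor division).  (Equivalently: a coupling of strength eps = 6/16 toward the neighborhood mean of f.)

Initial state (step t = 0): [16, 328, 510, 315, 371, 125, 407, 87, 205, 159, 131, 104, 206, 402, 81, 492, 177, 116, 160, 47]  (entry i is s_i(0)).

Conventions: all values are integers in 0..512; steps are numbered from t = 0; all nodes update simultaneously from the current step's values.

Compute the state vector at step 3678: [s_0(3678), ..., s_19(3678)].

Simulating step by step:
t=0: [16, 328, 510, 315, 371, 125, 407, 87, 205, 159, 131, 104, 206, 402, 81, 492, 177, 116, 160, 47]
t=1: [181, 381, 153, 352, 307, 308, 293, 261, 340, 320, 316, 311, 342, 311, 244, 161, 275, 303, 362, 212]
t=2: [399, 360, 383, 379, 416, 409, 420, 429, 401, 407, 406, 414, 389, 409, 422, 397, 418, 417, 382, 428]
t=3: [301, 341, 314, 328, 274, 287, 267, 251, 291, 289, 291, 278, 312, 289, 267, 291, 273, 272, 312, 247]
t=4: [424, 402, 420, 408, 433, 427, 434, 435, 430, 429, 430, 431, 419, 426, 435, 431, 433, 434, 422, 437]
t=5: [249, 281, 252, 274, 233, 246, 231, 228, 236, 239, 235, 238, 255, 248, 226, 231, 231, 230, 247, 223]
t=6: [437, 435, 437, 436, 435, 436, 434, 433, 435, 436, 435, 435, 437, 437, 433, 434, 434, 434, 437, 432]
t=7: [220, 222, 220, 221, 223, 222, 224, 227, 224, 221, 223, 223, 220, 220, 227, 226, 225, 225, 220, 228]
t=8: [430, 430, 430, 430, 430, 431, 431, 432, 431, 430, 431, 431, 430, 430, 432, 432, 431, 431, 430, 432]
t=9: [235, 235, 235, 235, 235, 233, 233, 231, 233, 235, 233, 233, 235, 235, 231, 231, 232, 233, 235, 231]
t=10: [435, 435, 435, 435, 435, 435, 435, 434, 435, 435, 435, 435, 435, 435, 434, 434, 434, 435, 435, 434]
t=11: [224, 224, 224, 224, 224, 224, 224, 225, 224, 224, 224, 224, 224, 224, 225, 225, 225, 224, 224, 225]
t=12: [432, 432, 432, 432, 432, 432, 432, 432, 432, 432, 432, 432, 432, 432, 432, 432, 432, 432, 432, 432]
t=13: [231, 231, 231, 231, 231, 231, 231, 231, 231, 231, 231, 231, 231, 231, 231, 231, 231, 231, 231, 231]
t=14: [434, 434, 434, 434, 434, 434, 434, 434, 434, 434, 434, 434, 434, 434, 434, 434, 434, 434, 434, 434]
t=15: [226, 226, 226, 226, 226, 226, 226, 226, 226, 226, 226, 226, 226, 226, 226, 226, 226, 226, 226, 226]
t=16: [432, 432, 432, 432, 432, 432, 432, 432, 432, 432, 432, 432, 432, 432, 432, 432, 432, 432, 432, 432]

Answer: [434, 434, 434, 434, 434, 434, 434, 434, 434, 434, 434, 434, 434, 434, 434, 434, 434, 434, 434, 434]
Key observation: The state at step 12, [432, 432, 432, 432, 432, 432, 432, 432, 432, 432, 432, 432, 432, 432, 432, 432, 432, 432, 432, 432], reappears at step 16: the system is in a cycle of period 4 from step 12 on.  Therefore the state at step 3678 equals the state at step 12 + ((3678 - 12) mod 4) = 14, which is [434, 434, 434, 434, 434, 434, 434, 434, 434, 434, 434, 434, 434, 434, 434, 434, 434, 434, 434, 434].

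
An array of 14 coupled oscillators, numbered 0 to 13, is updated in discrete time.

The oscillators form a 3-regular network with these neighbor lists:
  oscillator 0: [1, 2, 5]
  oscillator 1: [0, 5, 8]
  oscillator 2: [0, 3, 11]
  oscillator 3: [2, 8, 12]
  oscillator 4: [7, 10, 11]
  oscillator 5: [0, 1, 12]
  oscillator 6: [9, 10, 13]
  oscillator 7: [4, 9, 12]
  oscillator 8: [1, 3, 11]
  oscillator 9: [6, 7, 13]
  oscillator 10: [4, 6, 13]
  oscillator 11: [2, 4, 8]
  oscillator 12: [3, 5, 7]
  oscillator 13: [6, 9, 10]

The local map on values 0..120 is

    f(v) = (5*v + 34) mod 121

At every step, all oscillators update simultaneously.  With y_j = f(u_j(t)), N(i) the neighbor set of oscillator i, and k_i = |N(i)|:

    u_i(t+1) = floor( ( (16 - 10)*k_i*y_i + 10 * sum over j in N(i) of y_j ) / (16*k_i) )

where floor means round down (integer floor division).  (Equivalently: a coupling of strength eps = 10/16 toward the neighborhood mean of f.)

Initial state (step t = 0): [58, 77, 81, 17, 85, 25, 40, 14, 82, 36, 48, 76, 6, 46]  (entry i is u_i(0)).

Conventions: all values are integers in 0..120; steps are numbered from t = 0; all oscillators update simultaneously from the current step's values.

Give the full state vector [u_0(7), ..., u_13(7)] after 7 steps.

Answer: [27, 29, 22, 35, 39, 40, 45, 62, 24, 63, 37, 28, 48, 49]

Derivation:
t=0: [58, 77, 81, 17, 85, 25, 40, 14, 82, 36, 48, 76, 6, 46]
t=1: [66, 62, 81, 90, 74, 56, 73, 91, 77, 84, 60, 71, 78, 57]
t=2: [52, 65, 34, 40, 41, 61, 67, 42, 47, 58, 66, 45, 38, 74]
t=3: [81, 80, 69, 86, 48, 93, 28, 63, 61, 40, 34, 53, 82, 33]
t=4: [49, 65, 54, 78, 63, 53, 76, 87, 84, 91, 65, 51, 76, 81]
t=5: [63, 82, 53, 65, 96, 64, 60, 73, 81, 50, 92, 71, 65, 64]
t=6: [92, 91, 73, 95, 26, 105, 68, 52, 75, 65, 52, 43, 99, 72]
t=7: [27, 29, 22, 35, 39, 40, 45, 62, 24, 63, 37, 28, 48, 49]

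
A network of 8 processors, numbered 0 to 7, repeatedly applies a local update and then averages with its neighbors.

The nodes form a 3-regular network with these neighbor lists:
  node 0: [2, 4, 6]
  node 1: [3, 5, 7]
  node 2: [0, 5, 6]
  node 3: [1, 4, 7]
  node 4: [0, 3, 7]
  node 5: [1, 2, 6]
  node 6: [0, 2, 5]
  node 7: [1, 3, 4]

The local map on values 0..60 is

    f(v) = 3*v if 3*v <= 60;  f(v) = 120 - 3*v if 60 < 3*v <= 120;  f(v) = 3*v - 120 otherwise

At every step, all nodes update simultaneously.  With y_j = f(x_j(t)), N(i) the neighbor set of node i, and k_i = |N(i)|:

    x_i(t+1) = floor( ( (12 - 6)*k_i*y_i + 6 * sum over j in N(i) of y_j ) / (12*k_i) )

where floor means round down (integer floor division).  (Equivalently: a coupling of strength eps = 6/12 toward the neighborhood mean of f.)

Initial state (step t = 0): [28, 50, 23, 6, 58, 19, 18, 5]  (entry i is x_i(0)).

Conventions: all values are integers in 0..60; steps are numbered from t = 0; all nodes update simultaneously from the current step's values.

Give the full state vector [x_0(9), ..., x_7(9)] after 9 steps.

Answer: [21, 37, 19, 42, 29, 16, 18, 41]

Derivation:
t=0: [28, 50, 23, 6, 58, 19, 18, 5]
t=1: [44, 30, 50, 25, 38, 51, 51, 24]
t=2: [17, 36, 28, 36, 20, 32, 29, 37]
t=3: [47, 13, 36, 19, 42, 25, 35, 18]
t=4: [16, 45, 19, 45, 25, 33, 20, 44]
t=5: [51, 15, 50, 19, 35, 32, 51, 18]
t=6: [29, 45, 30, 47, 31, 30, 31, 46]
t=7: [30, 19, 30, 20, 25, 27, 29, 19]
t=8: [33, 54, 32, 56, 47, 39, 33, 55]
t=9: [21, 37, 19, 42, 29, 16, 18, 41]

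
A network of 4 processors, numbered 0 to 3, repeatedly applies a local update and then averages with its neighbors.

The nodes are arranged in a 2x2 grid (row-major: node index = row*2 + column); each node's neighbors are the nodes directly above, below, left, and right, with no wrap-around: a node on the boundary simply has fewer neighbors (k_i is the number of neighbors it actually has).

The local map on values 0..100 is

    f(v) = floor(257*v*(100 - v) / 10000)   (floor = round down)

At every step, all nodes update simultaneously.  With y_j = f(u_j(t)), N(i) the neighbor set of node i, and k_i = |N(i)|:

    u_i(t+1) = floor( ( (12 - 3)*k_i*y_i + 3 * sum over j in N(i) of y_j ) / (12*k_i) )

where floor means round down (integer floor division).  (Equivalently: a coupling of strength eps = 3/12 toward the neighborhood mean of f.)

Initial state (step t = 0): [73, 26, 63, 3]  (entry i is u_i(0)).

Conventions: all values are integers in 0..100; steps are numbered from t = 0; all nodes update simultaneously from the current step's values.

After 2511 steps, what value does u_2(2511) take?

Simulating step by step:
t=0: [73, 26, 63, 3]
t=1: [51, 43, 51, 18]
t=2: [63, 59, 60, 43]
t=3: [59, 61, 60, 61]
t=4: [61, 61, 61, 61]
t=5: [61, 61, 61, 61]

Answer: u_2(2511) = 61
Key observation: The state at step 4, [61, 61, 61, 61], reappears at step 5: the system is in a cycle of period 1 from step 4 on.  Therefore the state at step 2511 equals the state at step 4 + ((2511 - 4) mod 1) = 4, which is [61, 61, 61, 61].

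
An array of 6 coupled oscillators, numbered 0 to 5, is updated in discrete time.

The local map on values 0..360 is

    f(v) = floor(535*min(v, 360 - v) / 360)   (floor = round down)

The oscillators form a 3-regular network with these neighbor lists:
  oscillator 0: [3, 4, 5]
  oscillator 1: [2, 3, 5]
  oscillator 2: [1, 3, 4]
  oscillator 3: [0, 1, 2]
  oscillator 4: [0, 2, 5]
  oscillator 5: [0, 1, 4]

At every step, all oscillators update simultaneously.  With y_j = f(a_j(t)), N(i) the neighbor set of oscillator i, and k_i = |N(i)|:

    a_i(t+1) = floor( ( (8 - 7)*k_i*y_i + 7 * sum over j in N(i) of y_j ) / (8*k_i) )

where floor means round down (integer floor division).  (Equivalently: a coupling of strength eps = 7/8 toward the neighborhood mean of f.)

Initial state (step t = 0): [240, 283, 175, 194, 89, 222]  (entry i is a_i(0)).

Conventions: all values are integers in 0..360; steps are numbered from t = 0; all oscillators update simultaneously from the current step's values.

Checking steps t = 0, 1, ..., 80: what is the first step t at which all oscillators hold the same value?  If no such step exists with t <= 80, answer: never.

Simulating step by step:
t=0: [240, 283, 175, 194, 89, 222]  (not all equal)
t=1: [192, 221, 176, 191, 204, 149]  (not all equal)
t=2: [236, 239, 233, 240, 242, 227]  (not all equal)
t=3: [183, 186, 178, 182, 187, 181]  (not all equal)
t=4: [262, 263, 260, 261, 263, 260]  (not all equal)
t=5: [146, 147, 145, 145, 146, 144]  (not all equal)
t=6: [215, 215, 216, 216, 215, 216]  (not all equal)
t=7: [214, 214, 214, 214, 214, 214]  (all equal)

Answer: 7
Key observation: Synchronization is absorbing here: once all oscillators are equal they stay equal, and step 7 is the first all-equal step.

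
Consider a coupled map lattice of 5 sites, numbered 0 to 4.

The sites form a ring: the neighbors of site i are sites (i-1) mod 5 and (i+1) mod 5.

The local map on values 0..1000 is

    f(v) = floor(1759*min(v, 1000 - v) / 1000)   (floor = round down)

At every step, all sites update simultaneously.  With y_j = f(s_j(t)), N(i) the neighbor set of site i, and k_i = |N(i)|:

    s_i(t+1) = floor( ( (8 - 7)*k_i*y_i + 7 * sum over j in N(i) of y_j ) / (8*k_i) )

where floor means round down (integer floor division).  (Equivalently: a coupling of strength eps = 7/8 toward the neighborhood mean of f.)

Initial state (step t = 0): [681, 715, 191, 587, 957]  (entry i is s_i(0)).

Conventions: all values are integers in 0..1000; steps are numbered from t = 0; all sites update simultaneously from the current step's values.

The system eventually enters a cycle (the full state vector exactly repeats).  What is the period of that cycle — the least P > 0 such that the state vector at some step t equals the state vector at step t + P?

Answer: 4
Key observation: The state at step 34, [756, 755, 754, 758, 752], reappears at step 38 — and no state repeats earlier — so the cycle the system enters has period 4.

Derivation:
t=0: [681, 715, 191, 587, 957]
t=1: [322, 454, 578, 270, 572]
t=2: [748, 672, 649, 712, 549]
t=3: [654, 535, 550, 680, 514]
t=4: [807, 714, 702, 789, 618]
t=5: [556, 440, 447, 569, 394]
t=6: [738, 781, 768, 741, 759]
t=7: [411, 427, 418, 420, 453]
t=8: [767, 731, 743, 762, 738]
t=9: [459, 435, 446, 451, 419]
t=10: [758, 791, 779, 764, 792]
t=11: [373, 401, 390, 381, 413]
t=12: [708, 675, 687, 701, 670]
t=13: [567, 536, 548, 560, 526]
t=14: [816, 782, 794, 808, 775]
t=15: [380, 347, 360, 373, 338]
t=16: [610, 645, 633, 618, 653]
t=17: [625, 660, 647, 632, 669]
t=18: [598, 634, 622, 606, 644]
t=19: [643, 680, 667, 651, 690]
t=20: [562, 600, 587, 571, 610]
t=21: [703, 742, 728, 712, 752]
t=22: [454, 494, 479, 463, 504]
t=23: [861, 826, 841, 851, 814]
t=24: [307, 267, 283, 297, 262]
t=25: [473, 512, 495, 483, 522]
t=26: [846, 851, 855, 854, 840]
t=27: [271, 262, 258, 266, 265]
t=28: [464, 463, 462, 460, 470]
t=29: [819, 814, 811, 817, 814]
t=30: [325, 325, 325, 328, 320]
t=31: [567, 571, 573, 567, 572]
t=32: [754, 755, 756, 752, 759]
t=33: [427, 430, 432, 427, 432]
t=34: [756, 755, 754, 758, 752]
t=35: [432, 430, 428, 432, 428]
t=36: [754, 755, 756, 752, 758]
t=37: [428, 430, 432, 428, 432]
t=38: [756, 755, 754, 758, 752]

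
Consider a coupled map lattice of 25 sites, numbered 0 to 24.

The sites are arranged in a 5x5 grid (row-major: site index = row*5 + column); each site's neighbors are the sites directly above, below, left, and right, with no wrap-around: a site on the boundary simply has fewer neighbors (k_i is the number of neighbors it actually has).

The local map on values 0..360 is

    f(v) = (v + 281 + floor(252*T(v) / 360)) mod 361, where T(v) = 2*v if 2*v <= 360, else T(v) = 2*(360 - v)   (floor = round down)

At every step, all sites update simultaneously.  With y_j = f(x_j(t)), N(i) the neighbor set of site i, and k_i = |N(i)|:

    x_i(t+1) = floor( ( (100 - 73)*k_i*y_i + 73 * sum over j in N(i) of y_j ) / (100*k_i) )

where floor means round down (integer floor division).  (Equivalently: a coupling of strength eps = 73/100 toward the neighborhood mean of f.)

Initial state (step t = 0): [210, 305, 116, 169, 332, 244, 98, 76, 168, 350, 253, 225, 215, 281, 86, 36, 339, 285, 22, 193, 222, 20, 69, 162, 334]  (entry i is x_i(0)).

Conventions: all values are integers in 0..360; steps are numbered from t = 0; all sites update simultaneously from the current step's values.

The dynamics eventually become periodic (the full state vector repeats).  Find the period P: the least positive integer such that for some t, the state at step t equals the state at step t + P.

Answer: 2
Key observation: The state at step 6, [303, 303, 303, 303, 303, 303, 303, 303, 303, 303, 303, 303, 303, 303, 303, 303, 303, 303, 303, 303, 303, 303, 303, 303, 303], reappears at step 8 — and no state repeats earlier — so the cycle the system enters has period 2.

Derivation:
t=0: [210, 305, 116, 169, 332, 244, 98, 76, 168, 350, 253, 225, 215, 281, 86, 36, 339, 285, 22, 193, 222, 20, 69, 162, 334]
t=1: [321, 250, 230, 285, 300, 286, 236, 212, 273, 256, 249, 291, 284, 288, 262, 231, 256, 274, 322, 275, 212, 261, 253, 255, 317]
t=2: [310, 320, 326, 314, 312, 314, 322, 326, 318, 314, 317, 317, 315, 309, 315, 328, 318, 312, 309, 306, 328, 325, 319, 309, 312]
t=3: [297, 296, 294, 296, 298, 297, 295, 294, 296, 297, 296, 296, 297, 298, 299, 294, 295, 297, 300, 299, 292, 294, 297, 298, 300]
t=4: [305, 305, 305, 305, 304, 305, 305, 305, 305, 304, 305, 305, 305, 304, 304, 306, 305, 305, 304, 304, 306, 306, 305, 304, 304]
t=5: [302, 302, 302, 302, 302, 302, 302, 302, 302, 302, 301, 302, 302, 302, 302, 301, 301, 302, 302, 302, 301, 301, 301, 302, 302]
t=6: [303, 303, 303, 303, 303, 303, 303, 303, 303, 303, 303, 303, 303, 303, 303, 303, 303, 303, 303, 303, 303, 303, 303, 303, 303]
t=7: [302, 302, 302, 302, 302, 302, 302, 302, 302, 302, 302, 302, 302, 302, 302, 302, 302, 302, 302, 302, 302, 302, 302, 302, 302]
t=8: [303, 303, 303, 303, 303, 303, 303, 303, 303, 303, 303, 303, 303, 303, 303, 303, 303, 303, 303, 303, 303, 303, 303, 303, 303]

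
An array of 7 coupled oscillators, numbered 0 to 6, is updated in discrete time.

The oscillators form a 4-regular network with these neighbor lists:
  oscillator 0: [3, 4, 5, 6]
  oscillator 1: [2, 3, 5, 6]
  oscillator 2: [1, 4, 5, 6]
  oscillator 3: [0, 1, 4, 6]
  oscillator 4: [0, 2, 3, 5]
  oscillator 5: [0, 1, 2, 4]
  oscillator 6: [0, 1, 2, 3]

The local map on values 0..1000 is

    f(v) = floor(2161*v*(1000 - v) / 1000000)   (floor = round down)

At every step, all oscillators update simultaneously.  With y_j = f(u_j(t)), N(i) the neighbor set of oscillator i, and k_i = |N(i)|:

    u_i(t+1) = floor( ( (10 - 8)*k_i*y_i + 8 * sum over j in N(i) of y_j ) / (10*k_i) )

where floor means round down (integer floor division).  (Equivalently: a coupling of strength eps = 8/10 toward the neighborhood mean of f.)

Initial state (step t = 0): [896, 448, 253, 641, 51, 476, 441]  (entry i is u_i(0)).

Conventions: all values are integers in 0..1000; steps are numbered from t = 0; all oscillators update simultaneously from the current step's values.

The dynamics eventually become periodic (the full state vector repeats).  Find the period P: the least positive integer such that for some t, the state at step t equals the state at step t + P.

Answer: 1
Key observation: The state at step 5, [537, 537, 537, 537, 537, 537, 537], reappears at step 6 — and no state repeats earlier — so the cycle the system enters has period 1.

Derivation:
t=0: [896, 448, 253, 641, 51, 476, 441]
t=1: [374, 502, 423, 373, 349, 357, 434]
t=2: [505, 519, 516, 514, 504, 511, 521]
t=3: [539, 539, 539, 539, 539, 539, 539]
t=4: [536, 536, 536, 536, 536, 536, 536]
t=5: [537, 537, 537, 537, 537, 537, 537]
t=6: [537, 537, 537, 537, 537, 537, 537]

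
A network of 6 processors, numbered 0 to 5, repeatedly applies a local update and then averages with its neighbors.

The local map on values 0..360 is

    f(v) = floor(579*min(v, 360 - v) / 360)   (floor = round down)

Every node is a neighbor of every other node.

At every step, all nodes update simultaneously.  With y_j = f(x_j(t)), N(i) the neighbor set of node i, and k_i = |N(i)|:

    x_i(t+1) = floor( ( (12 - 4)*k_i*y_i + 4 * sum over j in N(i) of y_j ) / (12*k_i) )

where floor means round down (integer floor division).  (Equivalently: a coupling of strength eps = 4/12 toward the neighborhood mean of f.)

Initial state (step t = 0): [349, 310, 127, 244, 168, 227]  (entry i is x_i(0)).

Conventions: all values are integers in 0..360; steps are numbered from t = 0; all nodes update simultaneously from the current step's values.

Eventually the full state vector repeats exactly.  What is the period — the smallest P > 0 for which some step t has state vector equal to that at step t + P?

Simulating step by step:
t=0: [349, 310, 127, 244, 168, 227]
t=1: [74, 112, 187, 176, 226, 192]
t=2: [161, 197, 256, 259, 218, 251]
t=3: [238, 240, 183, 180, 220, 188]
t=4: [215, 213, 267, 270, 232, 263]
t=5: [214, 216, 164, 161, 197, 168]
t=6: [241, 239, 259, 256, 258, 263]
t=7: [183, 185, 166, 169, 167, 162]
t=8: [279, 277, 268, 271, 269, 264]
t=9: [134, 136, 145, 142, 144, 149]
t=10: [219, 221, 230, 227, 229, 234]
t=11: [221, 219, 210, 213, 211, 206]
t=12: [227, 229, 238, 235, 237, 242]
t=13: [208, 206, 198, 201, 198, 193]
t=14: [248, 250, 258, 255, 258, 263]
t=15: [175, 172, 165, 168, 165, 160]
t=16: [276, 273, 266, 269, 266, 261]
t=17: [139, 142, 149, 146, 149, 154]
t=18: [227, 230, 237, 234, 237, 242]
t=19: [208, 205, 198, 201, 198, 193]
t=20: [248, 251, 258, 255, 258, 263]
t=21: [175, 172, 165, 167, 165, 160]
t=22: [276, 273, 266, 268, 266, 261]
t=23: [139, 142, 149, 147, 149, 154]
t=24: [227, 230, 237, 235, 237, 242]
t=25: [208, 205, 198, 201, 198, 193]

Answer: 6
Key observation: The state at step 19, [208, 205, 198, 201, 198, 193], reappears at step 25 — and no state repeats earlier — so the cycle the system enters has period 6.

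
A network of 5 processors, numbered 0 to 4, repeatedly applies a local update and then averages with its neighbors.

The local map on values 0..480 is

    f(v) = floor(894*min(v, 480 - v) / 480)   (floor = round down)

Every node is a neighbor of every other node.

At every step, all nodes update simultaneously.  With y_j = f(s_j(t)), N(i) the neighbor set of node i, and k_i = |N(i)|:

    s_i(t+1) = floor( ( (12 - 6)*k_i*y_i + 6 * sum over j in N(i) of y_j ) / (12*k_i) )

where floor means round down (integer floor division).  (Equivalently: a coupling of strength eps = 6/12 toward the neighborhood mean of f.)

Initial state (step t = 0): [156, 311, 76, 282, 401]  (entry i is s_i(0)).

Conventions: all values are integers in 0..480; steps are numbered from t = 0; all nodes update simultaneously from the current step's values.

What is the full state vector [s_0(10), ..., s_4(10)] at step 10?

Simulating step by step:
t=0: [156, 311, 76, 282, 401]
t=1: [266, 275, 210, 295, 212]
t=2: [387, 381, 385, 367, 386]
t=3: [179, 183, 180, 193, 180]
t=4: [337, 340, 338, 347, 338]
t=5: [262, 260, 261, 255, 261]
t=6: [408, 409, 408, 413, 408]
t=7: [132, 131, 132, 128, 132]
t=8: [243, 243, 243, 241, 243]
t=9: [441, 441, 441, 443, 441]
t=10: [71, 71, 71, 70, 71]

Answer: [71, 71, 71, 70, 71]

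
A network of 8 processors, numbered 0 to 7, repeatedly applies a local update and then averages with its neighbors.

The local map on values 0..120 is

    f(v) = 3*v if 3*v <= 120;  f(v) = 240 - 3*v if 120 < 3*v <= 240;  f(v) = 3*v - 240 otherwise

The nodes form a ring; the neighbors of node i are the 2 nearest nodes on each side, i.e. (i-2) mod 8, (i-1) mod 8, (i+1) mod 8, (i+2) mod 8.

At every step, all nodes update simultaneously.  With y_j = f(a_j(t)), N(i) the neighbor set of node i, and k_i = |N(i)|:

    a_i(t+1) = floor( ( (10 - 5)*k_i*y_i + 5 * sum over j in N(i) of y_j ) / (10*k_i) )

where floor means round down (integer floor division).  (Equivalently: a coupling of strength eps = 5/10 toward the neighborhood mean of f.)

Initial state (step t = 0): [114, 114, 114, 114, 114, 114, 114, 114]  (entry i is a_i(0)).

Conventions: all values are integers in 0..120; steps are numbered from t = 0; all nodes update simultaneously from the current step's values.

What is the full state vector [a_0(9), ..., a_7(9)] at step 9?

Simulating step by step:
t=0: [114, 114, 114, 114, 114, 114, 114, 114]
t=1: [102, 102, 102, 102, 102, 102, 102, 102]
t=2: [66, 66, 66, 66, 66, 66, 66, 66]
t=3: [42, 42, 42, 42, 42, 42, 42, 42]
t=4: [114, 114, 114, 114, 114, 114, 114, 114]
t=5: [102, 102, 102, 102, 102, 102, 102, 102]
t=6: [66, 66, 66, 66, 66, 66, 66, 66]
t=7: [42, 42, 42, 42, 42, 42, 42, 42]
t=8: [114, 114, 114, 114, 114, 114, 114, 114]
t=9: [102, 102, 102, 102, 102, 102, 102, 102]

Answer: [102, 102, 102, 102, 102, 102, 102, 102]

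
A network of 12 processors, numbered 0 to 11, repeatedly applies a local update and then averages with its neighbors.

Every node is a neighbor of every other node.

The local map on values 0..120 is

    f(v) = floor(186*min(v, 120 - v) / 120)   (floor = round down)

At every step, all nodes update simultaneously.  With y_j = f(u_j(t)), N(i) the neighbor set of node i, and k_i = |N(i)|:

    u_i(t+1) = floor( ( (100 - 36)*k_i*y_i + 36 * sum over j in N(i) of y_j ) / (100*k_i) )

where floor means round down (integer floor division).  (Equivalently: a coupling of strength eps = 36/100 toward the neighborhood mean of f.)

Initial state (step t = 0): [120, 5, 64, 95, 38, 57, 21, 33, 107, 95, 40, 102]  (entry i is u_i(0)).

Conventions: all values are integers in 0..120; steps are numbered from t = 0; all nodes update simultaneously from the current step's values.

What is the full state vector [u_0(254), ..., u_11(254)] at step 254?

Answer: [75, 75, 75, 75, 75, 75, 75, 75, 75, 75, 75, 75]
Key observation: The state at step 20, [75, 75, 75, 75, 75, 75, 75, 75, 75, 75, 75, 75], reappears at step 26: the system is in a cycle of period 6 from step 20 on.  Therefore the state at step 254 equals the state at step 20 + ((254 - 20) mod 6) = 20, which is [75, 75, 75, 75, 75, 75, 75, 75, 75, 75, 75, 75].

Derivation:
t=0: [120, 5, 64, 95, 38, 57, 21, 33, 107, 95, 40, 102]
t=1: [16, 20, 68, 39, 51, 70, 36, 47, 28, 39, 54, 32]
t=2: [37, 42, 71, 59, 71, 70, 56, 67, 49, 59, 73, 53]
t=3: [64, 69, 75, 85, 75, 77, 82, 80, 75, 85, 74, 80]
t=4: [78, 74, 68, 58, 68, 66, 61, 63, 68, 58, 69, 63]
t=5: [71, 75, 80, 86, 80, 82, 87, 85, 80, 86, 80, 85]
t=6: [68, 65, 60, 54, 60, 58, 54, 56, 60, 54, 60, 56]
t=7: [82, 85, 90, 84, 90, 88, 84, 86, 90, 84, 90, 86]
t=8: [55, 52, 48, 53, 48, 49, 53, 51, 48, 53, 48, 51]
t=9: [82, 79, 75, 80, 75, 76, 80, 78, 75, 80, 75, 78]
t=10: [60, 63, 67, 63, 67, 66, 63, 65, 67, 63, 67, 65]
t=11: [90, 87, 83, 87, 83, 83, 87, 85, 83, 87, 83, 85]
t=12: [48, 52, 55, 52, 55, 55, 52, 53, 55, 52, 55, 53]
t=13: [77, 80, 83, 80, 83, 83, 80, 81, 83, 80, 83, 81]
t=14: [63, 61, 58, 61, 58, 58, 61, 59, 58, 61, 58, 59]
t=15: [88, 90, 89, 90, 89, 89, 90, 90, 89, 90, 89, 90]
t=16: [48, 46, 47, 46, 47, 47, 46, 46, 47, 46, 47, 46]
t=17: [73, 71, 71, 71, 71, 71, 71, 71, 71, 71, 71, 71]
t=18: [73, 74, 74, 74, 74, 74, 74, 74, 74, 74, 74, 74]
t=19: [71, 71, 71, 71, 71, 71, 71, 71, 71, 71, 71, 71]
t=20: [75, 75, 75, 75, 75, 75, 75, 75, 75, 75, 75, 75]
t=21: [69, 69, 69, 69, 69, 69, 69, 69, 69, 69, 69, 69]
t=22: [79, 79, 79, 79, 79, 79, 79, 79, 79, 79, 79, 79]
t=23: [63, 63, 63, 63, 63, 63, 63, 63, 63, 63, 63, 63]
t=24: [88, 88, 88, 88, 88, 88, 88, 88, 88, 88, 88, 88]
t=25: [49, 49, 49, 49, 49, 49, 49, 49, 49, 49, 49, 49]
t=26: [75, 75, 75, 75, 75, 75, 75, 75, 75, 75, 75, 75]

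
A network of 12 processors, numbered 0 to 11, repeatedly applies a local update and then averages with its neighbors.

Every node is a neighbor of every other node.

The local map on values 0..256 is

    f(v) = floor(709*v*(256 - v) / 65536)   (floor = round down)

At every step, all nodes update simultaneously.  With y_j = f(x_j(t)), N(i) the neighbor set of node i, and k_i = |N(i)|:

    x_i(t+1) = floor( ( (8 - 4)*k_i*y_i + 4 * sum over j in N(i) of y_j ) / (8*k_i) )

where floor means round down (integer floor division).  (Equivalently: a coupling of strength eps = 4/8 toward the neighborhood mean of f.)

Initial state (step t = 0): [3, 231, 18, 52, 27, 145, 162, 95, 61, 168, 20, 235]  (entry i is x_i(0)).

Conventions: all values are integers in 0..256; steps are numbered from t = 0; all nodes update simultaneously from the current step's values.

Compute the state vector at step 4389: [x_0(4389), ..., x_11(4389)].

Simulating step by step:
t=0: [3, 231, 18, 52, 27, 145, 162, 95, 61, 168, 20, 235]
t=1: [57, 82, 75, 105, 84, 133, 128, 129, 112, 126, 77, 78]
t=2: [143, 157, 154, 165, 158, 167, 168, 168, 166, 168, 155, 155]
t=3: [168, 166, 166, 163, 165, 162, 162, 162, 163, 162, 166, 166]
t=4: [160, 161, 161, 162, 162, 163, 163, 163, 162, 163, 161, 161]
t=5: [165, 164, 164, 164, 164, 163, 163, 163, 164, 163, 164, 164]
t=6: [162, 162, 162, 162, 162, 162, 162, 162, 162, 162, 162, 162]
t=7: [164, 164, 164, 164, 164, 164, 164, 164, 164, 164, 164, 164]
t=8: [163, 163, 163, 163, 163, 163, 163, 163, 163, 163, 163, 163]
t=9: [163, 163, 163, 163, 163, 163, 163, 163, 163, 163, 163, 163]

Answer: [163, 163, 163, 163, 163, 163, 163, 163, 163, 163, 163, 163]
Key observation: The state at step 8, [163, 163, 163, 163, 163, 163, 163, 163, 163, 163, 163, 163], reappears at step 9: the system is in a cycle of period 1 from step 8 on.  Therefore the state at step 4389 equals the state at step 8 + ((4389 - 8) mod 1) = 8, which is [163, 163, 163, 163, 163, 163, 163, 163, 163, 163, 163, 163].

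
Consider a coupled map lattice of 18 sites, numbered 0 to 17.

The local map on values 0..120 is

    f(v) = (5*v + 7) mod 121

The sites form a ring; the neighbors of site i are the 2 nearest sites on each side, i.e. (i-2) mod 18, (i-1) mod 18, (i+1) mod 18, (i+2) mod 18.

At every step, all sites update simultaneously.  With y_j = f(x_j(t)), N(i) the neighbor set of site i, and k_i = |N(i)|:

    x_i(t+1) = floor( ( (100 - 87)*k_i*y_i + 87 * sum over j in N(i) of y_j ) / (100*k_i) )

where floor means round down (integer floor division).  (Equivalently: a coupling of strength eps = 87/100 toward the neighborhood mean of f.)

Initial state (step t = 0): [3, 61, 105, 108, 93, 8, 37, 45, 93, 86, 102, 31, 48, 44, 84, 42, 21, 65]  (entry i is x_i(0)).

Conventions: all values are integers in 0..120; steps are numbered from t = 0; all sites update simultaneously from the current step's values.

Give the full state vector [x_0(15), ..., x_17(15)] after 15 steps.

Simulating step by step:
t=0: [3, 61, 105, 108, 93, 8, 37, 45, 93, 86, 102, 31, 48, 44, 84, 42, 21, 65]
t=1: [72, 57, 63, 67, 63, 83, 91, 79, 77, 73, 54, 52, 53, 58, 77, 93, 73, 76]
t=2: [35, 51, 61, 71, 83, 76, 57, 47, 43, 29, 24, 31, 35, 49, 47, 39, 37, 40]
t=3: [61, 75, 65, 53, 65, 52, 46, 44, 32, 36, 51, 28, 20, 41, 48, 46, 58, 61]
t=4: [59, 59, 57, 52, 68, 77, 73, 68, 72, 51, 55, 65, 44, 67, 80, 63, 63, 65]
t=5: [68, 56, 60, 56, 38, 56, 54, 27, 38, 54, 53, 69, 73, 82, 85, 78, 69, 72]
t=6: [62, 53, 67, 56, 51, 44, 51, 44, 36, 56, 53, 42, 58, 55, 53, 55, 60, 64]
t=7: [70, 70, 49, 61, 61, 55, 67, 65, 52, 70, 60, 49, 49, 53, 47, 53, 58, 56]
t=8: [63, 67, 81, 60, 56, 76, 61, 72, 83, 56, 43, 49, 24, 14, 27, 32, 48, 74]
t=9: [46, 58, 69, 55, 51, 43, 37, 43, 55, 43, 39, 51, 46, 28, 31, 31, 35, 52]
t=10: [69, 70, 64, 67, 72, 63, 66, 81, 82, 65, 70, 73, 51, 50, 58, 38, 56, 62]
t=11: [83, 95, 82, 74, 78, 64, 53, 75, 82, 61, 52, 53, 44, 36, 41, 51, 74, 85]
t=12: [63, 58, 56, 65, 44, 32, 45, 54, 38, 36, 59, 61, 59, 62, 56, 54, 53, 55]
t=13: [47, 62, 77, 66, 77, 80, 71, 69, 69, 60, 66, 65, 62, 55, 49, 45, 47, 48]
t=14: [23, 37, 47, 50, 66, 82, 79, 88, 99, 96, 86, 71, 60, 67, 50, 26, 27, 41]
t=15: [39, 32, 39, 49, 35, 57, 59, 35, 45, 64, 54, 68, 75, 59, 45, 51, 29, 35]

Answer: [39, 32, 39, 49, 35, 57, 59, 35, 45, 64, 54, 68, 75, 59, 45, 51, 29, 35]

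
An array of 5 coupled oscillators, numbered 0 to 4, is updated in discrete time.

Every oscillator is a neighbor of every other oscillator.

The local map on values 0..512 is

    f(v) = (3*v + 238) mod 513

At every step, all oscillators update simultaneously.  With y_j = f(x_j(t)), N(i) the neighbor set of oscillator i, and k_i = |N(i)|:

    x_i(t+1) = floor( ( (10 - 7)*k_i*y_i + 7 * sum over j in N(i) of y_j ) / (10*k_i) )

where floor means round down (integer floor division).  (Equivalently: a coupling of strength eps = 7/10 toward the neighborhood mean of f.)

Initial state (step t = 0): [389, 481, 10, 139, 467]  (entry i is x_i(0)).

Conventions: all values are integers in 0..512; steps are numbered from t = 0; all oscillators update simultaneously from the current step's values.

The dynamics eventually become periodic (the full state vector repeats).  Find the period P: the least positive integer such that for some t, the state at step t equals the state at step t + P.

Simulating step by step:
t=0: [389, 481, 10, 139, 467]
t=1: [227, 198, 213, 198, 192]
t=2: [349, 338, 344, 338, 336]
t=3: [238, 233, 236, 233, 233]
t=4: [430, 428, 429, 428, 428]
t=5: [498, 497, 497, 497, 497]
t=6: [190, 190, 190, 190, 190]
t=7: [295, 295, 295, 295, 295]
t=8: [97, 97, 97, 97, 97]
t=9: [16, 16, 16, 16, 16]
t=10: [286, 286, 286, 286, 286]
t=11: [70, 70, 70, 70, 70]
t=12: [448, 448, 448, 448, 448]
t=13: [43, 43, 43, 43, 43]
t=14: [367, 367, 367, 367, 367]
t=15: [313, 313, 313, 313, 313]
t=16: [151, 151, 151, 151, 151]
t=17: [178, 178, 178, 178, 178]
t=18: [259, 259, 259, 259, 259]
t=19: [502, 502, 502, 502, 502]
t=20: [205, 205, 205, 205, 205]
t=21: [340, 340, 340, 340, 340]
t=22: [232, 232, 232, 232, 232]
t=23: [421, 421, 421, 421, 421]
t=24: [475, 475, 475, 475, 475]
t=25: [124, 124, 124, 124, 124]
t=26: [97, 97, 97, 97, 97]

Answer: 18
Key observation: The state at step 8, [97, 97, 97, 97, 97], reappears at step 26 — and no state repeats earlier — so the cycle the system enters has period 18.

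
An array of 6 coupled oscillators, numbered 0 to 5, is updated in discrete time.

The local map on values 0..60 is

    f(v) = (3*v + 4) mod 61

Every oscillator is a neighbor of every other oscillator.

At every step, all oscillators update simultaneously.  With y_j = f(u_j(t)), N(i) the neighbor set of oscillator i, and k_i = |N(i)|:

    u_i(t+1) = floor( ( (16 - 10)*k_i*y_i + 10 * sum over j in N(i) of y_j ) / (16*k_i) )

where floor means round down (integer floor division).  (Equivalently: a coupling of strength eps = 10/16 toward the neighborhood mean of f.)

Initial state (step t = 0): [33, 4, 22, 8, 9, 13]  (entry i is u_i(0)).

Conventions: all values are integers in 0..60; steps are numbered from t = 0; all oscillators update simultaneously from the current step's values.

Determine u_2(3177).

Simulating step by step:
t=0: [33, 4, 22, 8, 9, 13]
t=1: [31, 25, 23, 28, 28, 31]
t=2: [28, 24, 22, 26, 26, 28]
t=3: [21, 18, 17, 20, 20, 21]
t=4: [17, 30, 30, 17, 17, 17]
t=5: [49, 44, 44, 49, 49, 49]
t=6: [25, 21, 21, 25, 25, 25]
t=7: [15, 12, 12, 15, 15, 15]
t=8: [46, 44, 44, 46, 46, 46]
t=9: [18, 17, 17, 18, 18, 18]
t=10: [57, 56, 56, 57, 57, 57]
t=11: [52, 51, 51, 52, 52, 52]
t=12: [37, 36, 36, 37, 37, 37]
t=13: [53, 52, 52, 53, 53, 53]
t=14: [40, 39, 39, 40, 40, 40]
t=15: [16, 31, 31, 16, 16, 16]
t=16: [48, 44, 44, 48, 48, 48]
t=17: [23, 20, 20, 23, 23, 23]
t=18: [9, 7, 7, 9, 9, 9]
t=19: [29, 28, 28, 29, 29, 29]
t=20: [29, 28, 28, 29, 29, 29]

Answer: u_2(3177) = 28
Key observation: The state at step 19, [29, 28, 28, 29, 29, 29], reappears at step 20: the system is in a cycle of period 1 from step 19 on.  Therefore the state at step 3177 equals the state at step 19 + ((3177 - 19) mod 1) = 19, which is [29, 28, 28, 29, 29, 29].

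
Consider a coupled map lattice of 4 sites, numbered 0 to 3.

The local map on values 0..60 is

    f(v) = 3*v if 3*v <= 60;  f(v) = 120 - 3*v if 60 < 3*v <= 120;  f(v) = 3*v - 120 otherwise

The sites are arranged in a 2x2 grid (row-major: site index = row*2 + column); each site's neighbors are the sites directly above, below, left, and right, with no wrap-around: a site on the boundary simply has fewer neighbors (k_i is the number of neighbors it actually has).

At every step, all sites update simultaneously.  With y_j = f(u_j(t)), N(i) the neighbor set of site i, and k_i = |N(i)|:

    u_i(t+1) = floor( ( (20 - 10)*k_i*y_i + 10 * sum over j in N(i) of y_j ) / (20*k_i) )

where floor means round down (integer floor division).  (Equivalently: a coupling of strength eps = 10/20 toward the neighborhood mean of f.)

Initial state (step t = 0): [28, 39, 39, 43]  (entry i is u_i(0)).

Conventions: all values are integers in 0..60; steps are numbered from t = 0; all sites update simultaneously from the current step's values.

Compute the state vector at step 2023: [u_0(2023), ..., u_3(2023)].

Simulating step by step:
t=0: [28, 39, 39, 43]
t=1: [19, 12, 12, 6]
t=2: [46, 36, 36, 27]
t=3: [15, 20, 20, 25]
t=4: [52, 52, 52, 52]
t=5: [36, 36, 36, 36]
t=6: [12, 12, 12, 12]
t=7: [36, 36, 36, 36]

Answer: [36, 36, 36, 36]
Key observation: The state at step 5, [36, 36, 36, 36], reappears at step 7: the system is in a cycle of period 2 from step 5 on.  Therefore the state at step 2023 equals the state at step 5 + ((2023 - 5) mod 2) = 5, which is [36, 36, 36, 36].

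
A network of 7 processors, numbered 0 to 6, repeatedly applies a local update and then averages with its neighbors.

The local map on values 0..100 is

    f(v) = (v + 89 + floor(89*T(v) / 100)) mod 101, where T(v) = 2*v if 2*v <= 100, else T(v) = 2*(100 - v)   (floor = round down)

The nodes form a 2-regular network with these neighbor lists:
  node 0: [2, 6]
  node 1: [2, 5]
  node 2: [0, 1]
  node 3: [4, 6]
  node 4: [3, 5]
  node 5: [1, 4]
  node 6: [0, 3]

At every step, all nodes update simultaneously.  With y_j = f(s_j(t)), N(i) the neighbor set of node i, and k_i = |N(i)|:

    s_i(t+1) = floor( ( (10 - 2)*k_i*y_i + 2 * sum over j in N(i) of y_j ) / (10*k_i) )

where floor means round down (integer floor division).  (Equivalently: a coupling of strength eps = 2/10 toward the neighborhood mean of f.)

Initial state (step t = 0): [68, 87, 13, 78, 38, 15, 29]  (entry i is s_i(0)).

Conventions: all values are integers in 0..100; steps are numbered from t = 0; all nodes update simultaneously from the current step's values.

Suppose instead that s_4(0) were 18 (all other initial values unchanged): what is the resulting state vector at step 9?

Answer: [49, 20, 67, 87, 85, 21, 33]
Key observation: This trace re-runs the system from the modified initial state.

Derivation:
t=0: [68, 87, 13, 78, 18, 15, 29]
t=1: [18, 83, 30, 13, 33, 36, 55]
t=2: [39, 15, 60, 29, 74, 78, 23]
t=3: [83, 25, 26, 60, 12, 6, 57]
t=4: [8, 52, 53, 18, 19, 11, 17]
t=5: [13, 23, 21, 37, 37, 20, 32]
t=6: [31, 49, 44, 88, 85, 48, 72]
t=7: [60, 21, 16, 88, 90, 28, 23]
t=8: [22, 46, 32, 92, 92, 66, 52]
t=9: [49, 20, 67, 87, 85, 21, 33]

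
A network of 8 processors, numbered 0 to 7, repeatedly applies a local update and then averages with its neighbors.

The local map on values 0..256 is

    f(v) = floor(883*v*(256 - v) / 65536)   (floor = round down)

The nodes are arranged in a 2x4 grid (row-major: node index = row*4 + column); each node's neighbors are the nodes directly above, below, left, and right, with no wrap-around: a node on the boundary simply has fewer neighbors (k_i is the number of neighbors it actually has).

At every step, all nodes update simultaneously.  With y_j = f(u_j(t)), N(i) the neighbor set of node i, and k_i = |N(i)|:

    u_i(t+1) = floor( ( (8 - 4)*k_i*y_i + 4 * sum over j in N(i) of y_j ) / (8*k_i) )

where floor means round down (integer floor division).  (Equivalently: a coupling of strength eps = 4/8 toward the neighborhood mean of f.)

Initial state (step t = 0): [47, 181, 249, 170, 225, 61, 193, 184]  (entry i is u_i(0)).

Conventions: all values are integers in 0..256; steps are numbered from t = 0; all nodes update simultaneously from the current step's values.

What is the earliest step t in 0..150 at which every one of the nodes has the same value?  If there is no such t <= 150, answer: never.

Simulating step by step:
t=0: [47, 181, 249, 170, 225, 61, 193, 184]  (not all equal)
t=1: [134, 143, 101, 148, 119, 153, 141, 178]  (not all equal)
t=2: [219, 215, 213, 206, 217, 215, 210, 201]  (not all equal)
t=3: [112, 117, 125, 136, 113, 119, 129, 141]  (not all equal)
t=4: [217, 218, 219, 219, 217, 218, 219, 218]  (not all equal)
t=5: [113, 111, 109, 109, 113, 111, 109, 110]  (not all equal)
t=6: [216, 216, 215, 215, 216, 216, 215, 215]  (not all equal)
t=7: [116, 116, 117, 118, 116, 116, 117, 118]  (not all equal)
t=8: [218, 218, 218, 219, 218, 218, 218, 219]  (not all equal)
t=9: [111, 111, 110, 109, 111, 111, 110, 109]  (not all equal)
t=10: [216, 216, 215, 215, 216, 216, 215, 215]  (not all equal)

Answer: never
Key observation: The state at step 6 reappears at step 10 — the system is in a cycle of period 4 from step 6 on.  No step 0..10 is synchronized, and the cycle repeats forever, so no step up to 150 (or ever) has all nodes equal.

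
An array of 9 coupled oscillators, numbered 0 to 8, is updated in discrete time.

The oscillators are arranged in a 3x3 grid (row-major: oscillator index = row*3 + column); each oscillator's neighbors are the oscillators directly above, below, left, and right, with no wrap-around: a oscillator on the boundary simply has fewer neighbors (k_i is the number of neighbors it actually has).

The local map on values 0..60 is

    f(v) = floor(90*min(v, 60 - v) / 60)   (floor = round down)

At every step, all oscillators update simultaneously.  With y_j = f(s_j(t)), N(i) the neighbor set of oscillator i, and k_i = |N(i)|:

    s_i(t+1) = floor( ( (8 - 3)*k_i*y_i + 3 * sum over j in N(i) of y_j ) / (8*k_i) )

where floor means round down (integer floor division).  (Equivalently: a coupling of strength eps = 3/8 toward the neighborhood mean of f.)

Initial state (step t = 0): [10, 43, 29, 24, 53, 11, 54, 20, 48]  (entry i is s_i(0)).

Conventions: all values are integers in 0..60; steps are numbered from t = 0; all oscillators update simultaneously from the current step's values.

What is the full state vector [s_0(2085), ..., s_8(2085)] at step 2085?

Answer: [40, 40, 42, 42, 42, 42, 40, 40, 40]
Key observation: The state at step 11, [42, 42, 40, 40, 40, 40, 42, 42, 42], reappears at step 15: the system is in a cycle of period 4 from step 11 on.  Therefore the state at step 2085 equals the state at step 11 + ((2085 - 11) mod 4) = 13, which is [40, 40, 42, 42, 42, 42, 40, 40, 40].

Derivation:
t=0: [10, 43, 29, 24, 53, 11, 54, 20, 48]
t=1: [20, 24, 34, 26, 16, 18, 18, 23, 19]
t=2: [32, 34, 36, 34, 27, 28, 30, 31, 28]
t=3: [40, 39, 37, 40, 40, 41, 43, 42, 42]
t=4: [30, 31, 32, 29, 29, 28, 26, 27, 27]
t=5: [44, 43, 42, 42, 42, 41, 39, 40, 40]
t=6: [24, 25, 26, 27, 27, 28, 30, 29, 29]
t=7: [36, 37, 39, 40, 40, 41, 43, 42, 42]
t=8: [34, 33, 31, 30, 29, 28, 26, 27, 27]
t=9: [40, 40, 42, 43, 42, 42, 40, 40, 40]
t=10: [29, 29, 27, 26, 27, 27, 29, 29, 29]
t=11: [42, 42, 40, 40, 40, 40, 42, 42, 42]
t=12: [27, 27, 29, 29, 29, 29, 27, 27, 27]
t=13: [40, 40, 42, 42, 42, 42, 40, 40, 40]
t=14: [29, 29, 27, 27, 27, 27, 29, 29, 29]
t=15: [42, 42, 40, 40, 40, 40, 42, 42, 42]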